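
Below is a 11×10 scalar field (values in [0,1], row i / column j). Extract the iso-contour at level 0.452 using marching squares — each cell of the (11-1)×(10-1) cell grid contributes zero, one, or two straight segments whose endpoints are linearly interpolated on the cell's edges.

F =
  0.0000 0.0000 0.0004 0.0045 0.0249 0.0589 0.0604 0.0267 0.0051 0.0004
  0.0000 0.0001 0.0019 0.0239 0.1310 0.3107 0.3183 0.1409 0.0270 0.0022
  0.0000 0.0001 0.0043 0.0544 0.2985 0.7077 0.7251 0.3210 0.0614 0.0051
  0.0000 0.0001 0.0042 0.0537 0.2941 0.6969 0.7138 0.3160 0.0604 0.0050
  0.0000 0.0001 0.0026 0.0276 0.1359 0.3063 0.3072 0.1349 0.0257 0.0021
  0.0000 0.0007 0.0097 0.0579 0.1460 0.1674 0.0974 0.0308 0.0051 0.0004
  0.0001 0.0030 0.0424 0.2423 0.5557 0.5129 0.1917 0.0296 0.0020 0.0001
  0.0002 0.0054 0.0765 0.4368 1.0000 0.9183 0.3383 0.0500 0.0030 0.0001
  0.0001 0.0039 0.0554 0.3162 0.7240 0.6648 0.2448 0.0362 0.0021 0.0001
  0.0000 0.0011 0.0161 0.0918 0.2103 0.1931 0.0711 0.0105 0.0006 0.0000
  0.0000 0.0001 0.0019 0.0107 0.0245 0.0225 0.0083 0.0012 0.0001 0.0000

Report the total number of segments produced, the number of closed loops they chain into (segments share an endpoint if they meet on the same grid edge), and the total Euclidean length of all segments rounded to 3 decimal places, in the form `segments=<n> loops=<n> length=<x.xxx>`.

segments=18 loops=2 length=16.307

cell (1,4): code 0100 → (1.356,5.000)–(2.000,4.375)
cell (1,5): code 1100 → (1.329,6.000)–(1.356,5.000)
cell (1,6): code 1000 → (2.000,6.676)–(1.329,6.000)
cell (2,4): code 0110 → (2.000,4.375)–(3.000,4.392)
cell (2,6): code 1001 → (3.000,6.658)–(2.000,6.676)
cell (3,4): code 0010 → (3.000,4.392)–(3.627,5.000)
cell (3,5): code 0011 → (3.627,5.000)–(3.644,6.000)
cell (3,6): code 0001 → (3.644,6.000)–(3.000,6.658)
cell (5,3): code 0100 → (5.747,4.000)–(6.000,3.669)
cell (5,4): code 1100 → (5.824,5.000)–(5.747,4.000)
cell (5,5): code 1000 → (6.000,5.190)–(5.824,5.000)
cell (6,3): code 0110 → (6.000,3.669)–(7.000,3.027)
cell (6,5): code 1001 → (7.000,5.804)–(6.000,5.190)
cell (7,3): code 0110 → (7.000,3.027)–(8.000,3.333)
cell (7,5): code 1001 → (8.000,5.507)–(7.000,5.804)
cell (8,3): code 0010 → (8.000,3.333)–(8.529,4.000)
cell (8,4): code 0011 → (8.529,4.000)–(8.451,5.000)
cell (8,5): code 0001 → (8.451,5.000)–(8.000,5.507)
total: 18 segments, chained into 2 closed loop(s), length Σ = 16.307462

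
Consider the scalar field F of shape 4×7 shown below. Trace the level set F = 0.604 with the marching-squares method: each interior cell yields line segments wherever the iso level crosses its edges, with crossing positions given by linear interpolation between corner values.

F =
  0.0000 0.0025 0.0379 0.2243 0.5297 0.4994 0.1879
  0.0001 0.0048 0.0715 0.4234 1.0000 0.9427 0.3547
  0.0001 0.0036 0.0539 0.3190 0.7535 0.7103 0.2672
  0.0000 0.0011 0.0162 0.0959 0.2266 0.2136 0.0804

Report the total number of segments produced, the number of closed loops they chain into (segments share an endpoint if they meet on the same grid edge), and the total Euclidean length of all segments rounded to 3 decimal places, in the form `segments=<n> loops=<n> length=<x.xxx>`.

segments=8 loops=1 length=6.928

cell (0,3): code 0100 → (0.158,4.000)–(1.000,3.313)
cell (0,4): code 1100 → (0.236,5.000)–(0.158,4.000)
cell (0,5): code 1000 → (1.000,5.576)–(0.236,5.000)
cell (1,3): code 0110 → (1.000,3.313)–(2.000,3.656)
cell (1,5): code 1001 → (2.000,5.240)–(1.000,5.576)
cell (2,3): code 0010 → (2.000,3.656)–(2.284,4.000)
cell (2,4): code 0011 → (2.284,4.000)–(2.214,5.000)
cell (2,5): code 0001 → (2.214,5.000)–(2.000,5.240)
total: 8 segments, chained into 1 closed loop(s), length Σ = 6.928428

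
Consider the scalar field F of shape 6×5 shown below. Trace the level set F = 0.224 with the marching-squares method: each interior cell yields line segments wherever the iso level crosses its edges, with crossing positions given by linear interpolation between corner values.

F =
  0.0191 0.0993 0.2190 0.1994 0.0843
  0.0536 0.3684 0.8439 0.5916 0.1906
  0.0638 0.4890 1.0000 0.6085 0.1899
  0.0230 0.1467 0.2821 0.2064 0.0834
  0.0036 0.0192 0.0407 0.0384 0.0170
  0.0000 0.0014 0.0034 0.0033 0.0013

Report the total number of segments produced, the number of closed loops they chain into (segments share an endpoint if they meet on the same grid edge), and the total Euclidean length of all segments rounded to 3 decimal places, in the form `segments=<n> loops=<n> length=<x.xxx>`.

cell (0,0): code 0100 → (0.463,1.000)–(1.000,0.541)
cell (0,1): code 1100 → (0.008,2.000)–(0.463,1.000)
cell (0,2): code 1100 → (0.063,3.000)–(0.008,2.000)
cell (0,3): code 1000 → (1.000,3.917)–(0.063,3.000)
cell (1,0): code 0110 → (1.000,0.541)–(2.000,0.377)
cell (1,3): code 1001 → (2.000,3.919)–(1.000,3.917)
cell (2,0): code 0010 → (2.000,0.377)–(2.774,1.000)
cell (2,1): code 0111 → (2.774,1.000)–(3.000,1.571)
cell (2,2): code 1011 → (3.000,2.768)–(2.956,3.000)
cell (2,3): code 0001 → (2.956,3.000)–(2.000,3.919)
cell (3,1): code 0010 → (3.000,1.571)–(3.241,2.000)
cell (3,2): code 0001 → (3.241,2.000)–(3.000,2.768)
total: 12 segments, chained into 1 closed loop(s), length Σ = 10.597403

segments=12 loops=1 length=10.597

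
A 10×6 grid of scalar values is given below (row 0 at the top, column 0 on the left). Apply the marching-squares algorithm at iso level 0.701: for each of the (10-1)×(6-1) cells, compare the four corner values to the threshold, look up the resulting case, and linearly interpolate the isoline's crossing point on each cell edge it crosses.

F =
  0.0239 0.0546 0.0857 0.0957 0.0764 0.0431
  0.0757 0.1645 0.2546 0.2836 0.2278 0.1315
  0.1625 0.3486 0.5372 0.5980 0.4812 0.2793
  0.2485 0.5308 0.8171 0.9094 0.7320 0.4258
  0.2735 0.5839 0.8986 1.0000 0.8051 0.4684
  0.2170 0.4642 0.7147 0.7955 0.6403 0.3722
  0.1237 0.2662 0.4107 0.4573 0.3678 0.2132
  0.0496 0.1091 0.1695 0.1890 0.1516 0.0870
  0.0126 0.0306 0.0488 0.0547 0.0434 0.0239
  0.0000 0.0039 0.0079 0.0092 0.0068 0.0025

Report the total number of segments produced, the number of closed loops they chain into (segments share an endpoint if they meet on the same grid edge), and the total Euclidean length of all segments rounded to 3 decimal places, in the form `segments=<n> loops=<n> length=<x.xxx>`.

segments=12 loops=1 length=9.118

cell (2,1): code 0100 → (2.585,2.000)–(3.000,1.594)
cell (2,2): code 1100 → (2.331,3.000)–(2.585,2.000)
cell (2,3): code 1100 → (2.876,4.000)–(2.331,3.000)
cell (2,4): code 1000 → (3.000,4.101)–(2.876,4.000)
cell (3,1): code 0110 → (3.000,1.594)–(4.000,1.372)
cell (3,4): code 1001 → (4.000,4.309)–(3.000,4.101)
cell (4,1): code 0110 → (4.000,1.372)–(5.000,1.945)
cell (4,3): code 1011 → (5.000,3.609)–(4.632,4.000)
cell (4,4): code 0001 → (4.632,4.000)–(4.000,4.309)
cell (5,1): code 0010 → (5.000,1.945)–(5.045,2.000)
cell (5,2): code 0011 → (5.045,2.000)–(5.279,3.000)
cell (5,3): code 0001 → (5.279,3.000)–(5.000,3.609)
total: 12 segments, chained into 1 closed loop(s), length Σ = 9.117774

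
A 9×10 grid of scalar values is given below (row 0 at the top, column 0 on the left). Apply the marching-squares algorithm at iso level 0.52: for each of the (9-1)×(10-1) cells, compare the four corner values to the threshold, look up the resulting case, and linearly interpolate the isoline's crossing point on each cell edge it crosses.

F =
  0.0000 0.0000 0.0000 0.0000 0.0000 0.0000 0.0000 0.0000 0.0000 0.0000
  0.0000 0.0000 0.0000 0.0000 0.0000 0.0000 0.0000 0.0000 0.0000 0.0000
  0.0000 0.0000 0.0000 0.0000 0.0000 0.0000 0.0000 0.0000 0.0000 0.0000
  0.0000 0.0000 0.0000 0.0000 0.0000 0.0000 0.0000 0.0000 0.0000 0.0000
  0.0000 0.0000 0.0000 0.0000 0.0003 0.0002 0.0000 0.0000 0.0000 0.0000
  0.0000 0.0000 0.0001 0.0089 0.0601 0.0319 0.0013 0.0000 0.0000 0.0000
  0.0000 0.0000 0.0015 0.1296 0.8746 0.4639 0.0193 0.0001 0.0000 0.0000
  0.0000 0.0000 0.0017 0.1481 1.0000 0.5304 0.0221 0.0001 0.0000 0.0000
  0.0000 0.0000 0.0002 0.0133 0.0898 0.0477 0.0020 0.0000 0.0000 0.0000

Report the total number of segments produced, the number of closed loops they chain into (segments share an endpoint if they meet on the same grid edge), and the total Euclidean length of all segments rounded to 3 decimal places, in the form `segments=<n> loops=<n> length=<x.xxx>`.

cell (5,3): code 0100 → (5.565,4.000)–(6.000,3.524)
cell (5,4): code 1000 → (6.000,4.863)–(5.565,4.000)
cell (6,3): code 0110 → (6.000,3.524)–(7.000,3.437)
cell (6,4): code 1101 → (6.844,5.000)–(6.000,4.863)
cell (6,5): code 1000 → (7.000,5.020)–(6.844,5.000)
cell (7,3): code 0010 → (7.000,3.437)–(7.527,4.000)
cell (7,4): code 0011 → (7.527,4.000)–(7.022,5.000)
cell (7,5): code 0001 → (7.022,5.000)–(7.000,5.020)
total: 8 segments, chained into 1 closed loop(s), length Σ = 5.550237

segments=8 loops=1 length=5.550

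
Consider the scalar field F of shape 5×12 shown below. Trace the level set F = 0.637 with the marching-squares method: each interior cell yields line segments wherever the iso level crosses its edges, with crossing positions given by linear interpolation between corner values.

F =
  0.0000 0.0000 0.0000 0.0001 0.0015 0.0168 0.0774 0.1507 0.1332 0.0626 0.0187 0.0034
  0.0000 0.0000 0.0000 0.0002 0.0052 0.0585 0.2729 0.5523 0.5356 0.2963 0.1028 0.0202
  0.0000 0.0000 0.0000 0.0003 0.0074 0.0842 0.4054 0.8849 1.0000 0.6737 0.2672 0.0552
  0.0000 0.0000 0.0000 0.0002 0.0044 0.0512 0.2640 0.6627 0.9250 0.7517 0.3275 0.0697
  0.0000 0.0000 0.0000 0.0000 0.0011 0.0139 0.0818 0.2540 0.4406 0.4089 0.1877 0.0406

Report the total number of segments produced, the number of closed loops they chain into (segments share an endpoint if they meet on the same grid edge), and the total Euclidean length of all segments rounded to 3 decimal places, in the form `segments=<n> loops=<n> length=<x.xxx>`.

segments=10 loops=1 length=8.052

cell (1,6): code 0100 → (1.255,7.000)–(2.000,6.483)
cell (1,7): code 1100 → (1.218,8.000)–(1.255,7.000)
cell (1,8): code 1100 → (1.903,9.000)–(1.218,8.000)
cell (1,9): code 1000 → (2.000,9.090)–(1.903,9.000)
cell (2,6): code 0110 → (2.000,6.483)–(3.000,6.936)
cell (2,9): code 1001 → (3.000,9.270)–(2.000,9.090)
cell (3,6): code 0010 → (3.000,6.936)–(3.063,7.000)
cell (3,7): code 0011 → (3.063,7.000)–(3.595,8.000)
cell (3,8): code 0011 → (3.595,8.000)–(3.335,9.000)
cell (3,9): code 0001 → (3.335,9.000)–(3.000,9.270)
total: 10 segments, chained into 1 closed loop(s), length Σ = 8.051978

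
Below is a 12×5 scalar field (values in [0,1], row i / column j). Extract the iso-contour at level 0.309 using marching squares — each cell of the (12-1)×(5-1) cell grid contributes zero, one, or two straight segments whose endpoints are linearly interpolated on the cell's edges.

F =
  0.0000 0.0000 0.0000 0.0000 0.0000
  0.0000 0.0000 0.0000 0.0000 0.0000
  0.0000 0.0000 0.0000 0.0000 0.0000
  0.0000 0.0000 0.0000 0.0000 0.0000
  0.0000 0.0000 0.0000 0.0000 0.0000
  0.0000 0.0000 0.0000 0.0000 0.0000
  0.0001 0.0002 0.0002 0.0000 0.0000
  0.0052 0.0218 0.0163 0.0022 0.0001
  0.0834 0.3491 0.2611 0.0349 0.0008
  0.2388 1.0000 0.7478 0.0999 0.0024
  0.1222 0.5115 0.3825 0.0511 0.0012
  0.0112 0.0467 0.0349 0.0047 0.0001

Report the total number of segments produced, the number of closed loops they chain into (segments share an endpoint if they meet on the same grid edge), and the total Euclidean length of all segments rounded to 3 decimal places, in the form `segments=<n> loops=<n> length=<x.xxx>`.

segments=10 loops=1 length=7.782

cell (7,0): code 0100 → (7.877,1.000)–(8.000,0.849)
cell (7,1): code 1000 → (8.000,1.456)–(7.877,1.000)
cell (8,0): code 0110 → (8.000,0.849)–(9.000,0.092)
cell (8,1): code 1101 → (8.098,2.000)–(8.000,1.456)
cell (8,2): code 1000 → (9.000,2.677)–(8.098,2.000)
cell (9,0): code 0110 → (9.000,0.092)–(10.000,0.480)
cell (9,2): code 1001 → (10.000,2.222)–(9.000,2.677)
cell (10,0): code 0010 → (10.000,0.480)–(10.436,1.000)
cell (10,1): code 0011 → (10.436,1.000)–(10.211,2.000)
cell (10,2): code 0001 → (10.211,2.000)–(10.000,2.222)
total: 10 segments, chained into 1 closed loop(s), length Σ = 7.782264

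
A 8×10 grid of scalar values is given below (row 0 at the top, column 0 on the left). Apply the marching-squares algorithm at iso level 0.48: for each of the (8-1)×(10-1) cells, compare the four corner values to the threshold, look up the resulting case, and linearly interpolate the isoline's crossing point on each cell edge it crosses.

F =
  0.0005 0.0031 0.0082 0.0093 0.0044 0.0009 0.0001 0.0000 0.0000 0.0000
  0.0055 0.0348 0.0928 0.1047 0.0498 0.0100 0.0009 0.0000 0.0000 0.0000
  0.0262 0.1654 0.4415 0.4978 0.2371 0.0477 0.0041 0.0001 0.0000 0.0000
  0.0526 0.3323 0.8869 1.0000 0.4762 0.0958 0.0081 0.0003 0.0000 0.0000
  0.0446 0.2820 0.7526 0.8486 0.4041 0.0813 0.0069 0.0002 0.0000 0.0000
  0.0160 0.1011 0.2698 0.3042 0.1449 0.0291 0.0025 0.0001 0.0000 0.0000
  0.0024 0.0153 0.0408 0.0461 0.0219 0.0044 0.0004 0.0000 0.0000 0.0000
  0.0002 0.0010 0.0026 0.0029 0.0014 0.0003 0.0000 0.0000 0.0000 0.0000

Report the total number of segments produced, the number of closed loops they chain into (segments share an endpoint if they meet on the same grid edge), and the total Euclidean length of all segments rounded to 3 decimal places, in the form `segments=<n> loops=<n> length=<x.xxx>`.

segments=10 loops=1 length=8.535

cell (1,2): code 0100 → (1.955,3.000)–(2.000,2.684)
cell (1,3): code 1000 → (2.000,3.068)–(1.955,3.000)
cell (2,1): code 0100 → (2.086,2.000)–(3.000,1.266)
cell (2,2): code 1110 → (2.000,2.684)–(2.086,2.000)
cell (2,3): code 1001 → (3.000,3.993)–(2.000,3.068)
cell (3,1): code 0110 → (3.000,1.266)–(4.000,1.421)
cell (3,3): code 1001 → (4.000,3.829)–(3.000,3.993)
cell (4,1): code 0010 → (4.000,1.421)–(4.565,2.000)
cell (4,2): code 0011 → (4.565,2.000)–(4.677,3.000)
cell (4,3): code 0001 → (4.677,3.000)–(4.000,3.829)
total: 10 segments, chained into 1 closed loop(s), length Σ = 8.535048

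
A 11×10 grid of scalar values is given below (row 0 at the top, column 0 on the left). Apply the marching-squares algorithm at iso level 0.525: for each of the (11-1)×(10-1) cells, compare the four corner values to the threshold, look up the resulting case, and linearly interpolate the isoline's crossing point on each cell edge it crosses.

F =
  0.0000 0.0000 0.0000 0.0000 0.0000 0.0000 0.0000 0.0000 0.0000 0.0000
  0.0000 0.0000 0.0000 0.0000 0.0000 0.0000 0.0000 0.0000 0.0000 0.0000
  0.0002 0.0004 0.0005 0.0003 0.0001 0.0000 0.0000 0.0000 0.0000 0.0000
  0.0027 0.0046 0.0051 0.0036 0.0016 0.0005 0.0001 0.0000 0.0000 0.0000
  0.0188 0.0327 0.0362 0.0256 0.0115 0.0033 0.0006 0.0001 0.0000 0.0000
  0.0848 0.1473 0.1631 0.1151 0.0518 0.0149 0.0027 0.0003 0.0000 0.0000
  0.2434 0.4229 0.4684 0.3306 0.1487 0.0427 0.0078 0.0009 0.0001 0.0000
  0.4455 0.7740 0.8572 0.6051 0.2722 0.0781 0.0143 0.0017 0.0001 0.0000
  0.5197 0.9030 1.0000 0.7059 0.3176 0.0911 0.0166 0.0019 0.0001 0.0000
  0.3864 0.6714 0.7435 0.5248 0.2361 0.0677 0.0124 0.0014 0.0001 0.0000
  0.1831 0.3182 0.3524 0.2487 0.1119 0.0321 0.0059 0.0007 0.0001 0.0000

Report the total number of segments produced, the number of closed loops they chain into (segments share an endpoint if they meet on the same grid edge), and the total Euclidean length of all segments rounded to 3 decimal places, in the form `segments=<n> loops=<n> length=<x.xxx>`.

cell (6,0): code 0100 → (6.291,1.000)–(7.000,0.242)
cell (6,1): code 1100 → (6.146,2.000)–(6.291,1.000)
cell (6,2): code 1100 → (6.708,3.000)–(6.146,2.000)
cell (6,3): code 1000 → (7.000,3.241)–(6.708,3.000)
cell (7,0): code 0110 → (7.000,0.242)–(8.000,0.014)
cell (7,3): code 1001 → (8.000,3.466)–(7.000,3.241)
cell (8,0): code 0110 → (8.000,0.014)–(9.000,0.486)
cell (8,2): code 1011 → (9.000,2.999)–(8.999,3.000)
cell (8,3): code 0001 → (8.999,3.000)–(8.000,3.466)
cell (9,0): code 0010 → (9.000,0.486)–(9.414,1.000)
cell (9,1): code 0011 → (9.414,1.000)–(9.559,2.000)
cell (9,2): code 0001 → (9.559,2.000)–(9.000,2.999)
total: 12 segments, chained into 1 closed loop(s), length Σ = 10.649618

segments=12 loops=1 length=10.650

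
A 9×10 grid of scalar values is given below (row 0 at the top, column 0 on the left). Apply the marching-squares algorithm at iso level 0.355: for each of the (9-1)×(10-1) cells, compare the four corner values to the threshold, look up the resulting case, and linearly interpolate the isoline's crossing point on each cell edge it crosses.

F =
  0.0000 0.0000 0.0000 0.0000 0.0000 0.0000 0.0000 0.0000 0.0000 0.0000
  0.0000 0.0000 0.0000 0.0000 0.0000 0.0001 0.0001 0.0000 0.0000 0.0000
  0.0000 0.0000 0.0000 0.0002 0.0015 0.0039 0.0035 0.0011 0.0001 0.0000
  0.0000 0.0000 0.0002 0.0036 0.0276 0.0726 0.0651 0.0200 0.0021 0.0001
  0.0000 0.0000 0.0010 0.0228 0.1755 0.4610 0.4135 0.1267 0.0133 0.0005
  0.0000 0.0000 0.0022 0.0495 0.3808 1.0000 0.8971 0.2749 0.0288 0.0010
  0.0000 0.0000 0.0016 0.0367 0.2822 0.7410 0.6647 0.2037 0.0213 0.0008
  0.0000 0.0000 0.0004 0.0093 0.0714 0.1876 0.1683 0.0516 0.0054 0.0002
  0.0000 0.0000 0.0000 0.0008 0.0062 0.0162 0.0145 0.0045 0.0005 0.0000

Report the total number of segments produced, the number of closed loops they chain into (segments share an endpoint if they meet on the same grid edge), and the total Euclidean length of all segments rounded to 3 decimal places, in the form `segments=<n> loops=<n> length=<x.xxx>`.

cell (3,4): code 0100 → (3.727,5.000)–(4.000,4.629)
cell (3,5): code 1100 → (3.832,6.000)–(3.727,5.000)
cell (3,6): code 1000 → (4.000,6.204)–(3.832,6.000)
cell (4,3): code 0100 → (4.874,4.000)–(5.000,3.922)
cell (4,4): code 1110 → (4.000,4.629)–(4.874,4.000)
cell (4,6): code 1001 → (5.000,6.871)–(4.000,6.204)
cell (5,3): code 0010 → (5.000,3.922)–(5.262,4.000)
cell (5,4): code 0111 → (5.262,4.000)–(6.000,4.159)
cell (5,6): code 1001 → (6.000,6.672)–(5.000,6.871)
cell (6,4): code 0010 → (6.000,4.159)–(6.698,5.000)
cell (6,5): code 0011 → (6.698,5.000)–(6.624,6.000)
cell (6,6): code 0001 → (6.624,6.000)–(6.000,6.672)
total: 12 segments, chained into 1 closed loop(s), length Σ = 9.217723

segments=12 loops=1 length=9.218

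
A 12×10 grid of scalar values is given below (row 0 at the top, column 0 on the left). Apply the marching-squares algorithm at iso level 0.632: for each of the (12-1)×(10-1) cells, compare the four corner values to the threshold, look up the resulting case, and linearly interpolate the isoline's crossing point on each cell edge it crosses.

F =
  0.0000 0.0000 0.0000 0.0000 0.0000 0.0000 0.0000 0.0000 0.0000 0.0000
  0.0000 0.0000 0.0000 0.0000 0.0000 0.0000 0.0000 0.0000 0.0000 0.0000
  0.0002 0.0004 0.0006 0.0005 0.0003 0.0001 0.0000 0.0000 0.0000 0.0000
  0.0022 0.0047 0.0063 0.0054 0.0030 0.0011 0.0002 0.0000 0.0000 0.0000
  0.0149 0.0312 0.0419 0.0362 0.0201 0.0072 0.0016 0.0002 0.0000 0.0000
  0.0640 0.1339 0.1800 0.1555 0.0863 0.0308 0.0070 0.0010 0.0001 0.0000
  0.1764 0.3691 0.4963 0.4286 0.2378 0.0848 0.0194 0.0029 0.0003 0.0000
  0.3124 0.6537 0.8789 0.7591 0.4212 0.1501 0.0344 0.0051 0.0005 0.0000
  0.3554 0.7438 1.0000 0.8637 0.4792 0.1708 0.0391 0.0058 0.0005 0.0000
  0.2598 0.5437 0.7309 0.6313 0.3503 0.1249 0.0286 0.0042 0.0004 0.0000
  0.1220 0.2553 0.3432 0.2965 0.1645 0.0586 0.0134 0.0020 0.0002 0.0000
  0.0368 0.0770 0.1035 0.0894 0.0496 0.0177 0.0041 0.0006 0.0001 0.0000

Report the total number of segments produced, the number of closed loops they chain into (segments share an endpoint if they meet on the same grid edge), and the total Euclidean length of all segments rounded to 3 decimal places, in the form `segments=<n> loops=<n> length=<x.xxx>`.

cell (6,0): code 0100 → (6.924,1.000)–(7.000,0.936)
cell (6,1): code 1100 → (6.355,2.000)–(6.924,1.000)
cell (6,2): code 1100 → (6.615,3.000)–(6.355,2.000)
cell (6,3): code 1000 → (7.000,3.376)–(6.615,3.000)
cell (7,0): code 0110 → (7.000,0.936)–(8.000,0.712)
cell (7,3): code 1001 → (8.000,3.603)–(7.000,3.376)
cell (8,0): code 0010 → (8.000,0.712)–(8.559,1.000)
cell (8,1): code 0111 → (8.559,1.000)–(9.000,1.472)
cell (8,2): code 1011 → (9.000,2.993)–(8.997,3.000)
cell (8,3): code 0001 → (8.997,3.000)–(8.000,3.603)
cell (9,1): code 0010 → (9.000,1.472)–(9.255,2.000)
cell (9,2): code 0001 → (9.255,2.000)–(9.000,2.993)
total: 12 segments, chained into 1 closed loop(s), length Σ = 8.930321

segments=12 loops=1 length=8.930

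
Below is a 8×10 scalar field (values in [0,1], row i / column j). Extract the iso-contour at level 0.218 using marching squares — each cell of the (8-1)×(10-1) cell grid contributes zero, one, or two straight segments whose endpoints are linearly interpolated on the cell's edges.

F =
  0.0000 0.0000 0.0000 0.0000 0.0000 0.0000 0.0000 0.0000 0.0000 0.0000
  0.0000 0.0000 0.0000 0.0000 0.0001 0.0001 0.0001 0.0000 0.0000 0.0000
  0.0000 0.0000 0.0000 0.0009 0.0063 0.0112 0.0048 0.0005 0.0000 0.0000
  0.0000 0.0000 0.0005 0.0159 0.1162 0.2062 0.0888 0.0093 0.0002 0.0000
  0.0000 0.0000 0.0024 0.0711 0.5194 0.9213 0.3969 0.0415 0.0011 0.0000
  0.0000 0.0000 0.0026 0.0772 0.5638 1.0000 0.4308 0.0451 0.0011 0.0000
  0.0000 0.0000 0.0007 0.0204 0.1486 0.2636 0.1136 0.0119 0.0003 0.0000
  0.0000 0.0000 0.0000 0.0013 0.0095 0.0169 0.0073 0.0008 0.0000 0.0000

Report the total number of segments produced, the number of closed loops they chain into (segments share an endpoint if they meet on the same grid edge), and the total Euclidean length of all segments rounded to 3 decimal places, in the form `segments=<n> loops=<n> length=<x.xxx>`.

cell (3,3): code 0100 → (3.252,4.000)–(4.000,3.328)
cell (3,4): code 1100 → (3.017,5.000)–(3.252,4.000)
cell (3,5): code 1100 → (3.419,6.000)–(3.017,5.000)
cell (3,6): code 1000 → (4.000,6.503)–(3.419,6.000)
cell (4,3): code 0110 → (4.000,3.328)–(5.000,3.289)
cell (4,6): code 1001 → (5.000,6.552)–(4.000,6.503)
cell (5,3): code 0010 → (5.000,3.289)–(5.833,4.000)
cell (5,4): code 0111 → (5.833,4.000)–(6.000,4.603)
cell (5,5): code 1011 → (6.000,5.304)–(5.671,6.000)
cell (5,6): code 0001 → (5.671,6.000)–(5.000,6.552)
cell (6,4): code 0010 → (6.000,4.603)–(6.185,5.000)
cell (6,5): code 0001 → (6.185,5.000)–(6.000,5.304)
total: 12 segments, chained into 1 closed loop(s), length Σ = 10.034116

segments=12 loops=1 length=10.034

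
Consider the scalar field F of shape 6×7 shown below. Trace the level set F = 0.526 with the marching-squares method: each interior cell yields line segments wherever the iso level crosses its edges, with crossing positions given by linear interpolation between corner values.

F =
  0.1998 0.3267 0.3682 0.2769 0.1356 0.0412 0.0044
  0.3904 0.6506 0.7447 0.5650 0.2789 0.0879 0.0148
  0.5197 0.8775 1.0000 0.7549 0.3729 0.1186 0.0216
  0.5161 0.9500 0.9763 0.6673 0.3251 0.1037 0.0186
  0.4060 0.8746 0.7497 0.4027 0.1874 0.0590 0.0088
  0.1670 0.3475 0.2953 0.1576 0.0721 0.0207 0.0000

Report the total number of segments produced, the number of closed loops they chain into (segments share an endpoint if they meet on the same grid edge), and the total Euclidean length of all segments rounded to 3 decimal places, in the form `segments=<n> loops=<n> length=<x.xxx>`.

cell (0,0): code 0100 → (0.615,1.000)–(1.000,0.521)
cell (0,1): code 1100 → (0.419,2.000)–(0.615,1.000)
cell (0,2): code 1100 → (0.865,3.000)–(0.419,2.000)
cell (0,3): code 1000 → (1.000,3.136)–(0.865,3.000)
cell (1,0): code 0110 → (1.000,0.521)–(2.000,0.018)
cell (1,3): code 1001 → (2.000,3.599)–(1.000,3.136)
cell (2,0): code 0110 → (2.000,0.018)–(3.000,0.023)
cell (2,3): code 1001 → (3.000,3.413)–(2.000,3.599)
cell (3,0): code 0110 → (3.000,0.023)–(4.000,0.256)
cell (3,2): code 1011 → (4.000,2.645)–(3.534,3.000)
cell (3,3): code 0001 → (3.534,3.000)–(3.000,3.413)
cell (4,0): code 0010 → (4.000,0.256)–(4.661,1.000)
cell (4,1): code 0011 → (4.661,1.000)–(4.492,2.000)
cell (4,2): code 0001 → (4.492,2.000)–(4.000,2.645)
total: 14 segments, chained into 1 closed loop(s), length Σ = 12.267556

segments=14 loops=1 length=12.268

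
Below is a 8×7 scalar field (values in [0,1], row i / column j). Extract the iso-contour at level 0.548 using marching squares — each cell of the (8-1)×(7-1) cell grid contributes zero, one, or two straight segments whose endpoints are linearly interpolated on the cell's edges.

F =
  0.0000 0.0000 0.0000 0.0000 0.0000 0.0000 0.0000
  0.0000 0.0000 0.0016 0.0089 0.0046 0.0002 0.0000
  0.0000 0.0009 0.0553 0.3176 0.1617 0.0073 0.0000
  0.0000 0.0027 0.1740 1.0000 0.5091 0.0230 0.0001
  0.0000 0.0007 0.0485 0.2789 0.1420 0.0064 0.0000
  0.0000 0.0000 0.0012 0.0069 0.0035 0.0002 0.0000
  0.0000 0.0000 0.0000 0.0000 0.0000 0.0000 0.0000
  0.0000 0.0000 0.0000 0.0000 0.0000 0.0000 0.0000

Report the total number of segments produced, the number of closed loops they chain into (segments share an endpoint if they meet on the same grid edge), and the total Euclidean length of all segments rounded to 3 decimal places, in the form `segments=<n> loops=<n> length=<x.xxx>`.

cell (2,2): code 0100 → (2.338,3.000)–(3.000,2.453)
cell (2,3): code 1000 → (3.000,3.921)–(2.338,3.000)
cell (3,2): code 0010 → (3.000,2.453)–(3.627,3.000)
cell (3,3): code 0001 → (3.627,3.000)–(3.000,3.921)
total: 4 segments, chained into 1 closed loop(s), length Σ = 3.939364

segments=4 loops=1 length=3.939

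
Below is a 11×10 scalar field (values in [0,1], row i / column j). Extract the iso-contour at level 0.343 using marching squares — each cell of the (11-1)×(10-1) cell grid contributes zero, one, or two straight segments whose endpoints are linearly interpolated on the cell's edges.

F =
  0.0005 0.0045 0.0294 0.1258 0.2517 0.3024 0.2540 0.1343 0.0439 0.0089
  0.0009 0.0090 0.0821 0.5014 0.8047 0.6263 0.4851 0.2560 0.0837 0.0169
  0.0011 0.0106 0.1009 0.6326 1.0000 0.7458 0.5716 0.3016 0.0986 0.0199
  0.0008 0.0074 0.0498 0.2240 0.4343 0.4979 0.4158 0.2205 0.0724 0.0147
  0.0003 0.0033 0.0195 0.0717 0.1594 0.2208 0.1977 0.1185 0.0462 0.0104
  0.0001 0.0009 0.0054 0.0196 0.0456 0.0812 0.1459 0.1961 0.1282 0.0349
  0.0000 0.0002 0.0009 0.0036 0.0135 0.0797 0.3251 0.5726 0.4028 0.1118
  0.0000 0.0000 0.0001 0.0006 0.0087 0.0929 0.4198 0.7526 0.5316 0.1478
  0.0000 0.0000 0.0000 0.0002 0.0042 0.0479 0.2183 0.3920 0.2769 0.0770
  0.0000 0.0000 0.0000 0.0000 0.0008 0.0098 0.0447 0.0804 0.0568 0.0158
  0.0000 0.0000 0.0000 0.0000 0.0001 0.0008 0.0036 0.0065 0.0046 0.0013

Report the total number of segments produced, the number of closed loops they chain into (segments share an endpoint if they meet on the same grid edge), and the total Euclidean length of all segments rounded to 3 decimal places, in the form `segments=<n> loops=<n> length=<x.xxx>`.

cell (0,2): code 0100 → (0.578,3.000)–(1.000,2.622)
cell (0,3): code 1100 → (0.165,4.000)–(0.578,3.000)
cell (0,4): code 1100 → (0.125,5.000)–(0.165,4.000)
cell (0,5): code 1100 → (0.385,6.000)–(0.125,5.000)
cell (0,6): code 1000 → (1.000,6.620)–(0.385,6.000)
cell (1,2): code 0110 → (1.000,2.622)–(2.000,2.455)
cell (1,6): code 1001 → (2.000,6.847)–(1.000,6.620)
cell (2,2): code 0010 → (2.000,2.455)–(2.709,3.000)
cell (2,3): code 0111 → (2.709,3.000)–(3.000,3.566)
cell (2,6): code 1001 → (3.000,6.373)–(2.000,6.847)
cell (3,3): code 0010 → (3.000,3.566)–(3.332,4.000)
cell (3,4): code 0011 → (3.332,4.000)–(3.559,5.000)
cell (3,5): code 0011 → (3.559,5.000)–(3.334,6.000)
cell (3,6): code 0001 → (3.334,6.000)–(3.000,6.373)
cell (5,6): code 0100 → (5.390,7.000)–(6.000,6.072)
cell (5,7): code 1100 → (5.782,8.000)–(5.390,7.000)
cell (5,8): code 1000 → (6.000,8.205)–(5.782,8.000)
cell (6,5): code 0100 → (6.189,6.000)–(7.000,5.765)
cell (6,6): code 1110 → (6.000,6.072)–(6.189,6.000)
cell (6,8): code 1001 → (7.000,8.491)–(6.000,8.205)
cell (7,5): code 0010 → (7.000,5.765)–(7.381,6.000)
cell (7,6): code 0111 → (7.381,6.000)–(8.000,6.718)
cell (7,7): code 1011 → (8.000,7.426)–(7.740,8.000)
cell (7,8): code 0001 → (7.740,8.000)–(7.000,8.491)
cell (8,6): code 0010 → (8.000,6.718)–(8.157,7.000)
cell (8,7): code 0001 → (8.157,7.000)–(8.000,7.426)
total: 26 segments, chained into 2 closed loop(s), length Σ = 20.590739

segments=26 loops=2 length=20.591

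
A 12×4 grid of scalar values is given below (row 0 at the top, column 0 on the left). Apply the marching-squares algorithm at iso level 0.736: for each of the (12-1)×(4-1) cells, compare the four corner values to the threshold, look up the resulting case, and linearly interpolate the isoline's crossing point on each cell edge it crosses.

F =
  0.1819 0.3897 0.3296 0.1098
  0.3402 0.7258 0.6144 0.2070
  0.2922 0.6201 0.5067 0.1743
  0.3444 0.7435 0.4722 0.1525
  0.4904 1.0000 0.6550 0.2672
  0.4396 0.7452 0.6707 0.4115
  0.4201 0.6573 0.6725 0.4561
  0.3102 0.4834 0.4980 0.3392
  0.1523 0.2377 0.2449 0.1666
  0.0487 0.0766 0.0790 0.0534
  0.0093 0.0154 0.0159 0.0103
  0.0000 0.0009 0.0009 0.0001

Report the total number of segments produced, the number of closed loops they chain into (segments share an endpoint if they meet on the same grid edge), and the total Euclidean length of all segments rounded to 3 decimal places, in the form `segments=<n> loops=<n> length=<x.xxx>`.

cell (2,0): code 0100 → (2.939,1.000)–(3.000,0.981)
cell (2,1): code 1000 → (3.000,1.028)–(2.939,1.000)
cell (3,0): code 0110 → (3.000,0.981)–(4.000,0.482)
cell (3,1): code 1001 → (4.000,1.765)–(3.000,1.028)
cell (4,0): code 0110 → (4.000,0.482)–(5.000,0.970)
cell (4,1): code 1001 → (5.000,1.123)–(4.000,1.765)
cell (5,0): code 0010 → (5.000,0.970)–(5.105,1.000)
cell (5,1): code 0001 → (5.105,1.000)–(5.000,1.123)
total: 8 segments, chained into 1 closed loop(s), length Σ = 5.062354

segments=8 loops=1 length=5.062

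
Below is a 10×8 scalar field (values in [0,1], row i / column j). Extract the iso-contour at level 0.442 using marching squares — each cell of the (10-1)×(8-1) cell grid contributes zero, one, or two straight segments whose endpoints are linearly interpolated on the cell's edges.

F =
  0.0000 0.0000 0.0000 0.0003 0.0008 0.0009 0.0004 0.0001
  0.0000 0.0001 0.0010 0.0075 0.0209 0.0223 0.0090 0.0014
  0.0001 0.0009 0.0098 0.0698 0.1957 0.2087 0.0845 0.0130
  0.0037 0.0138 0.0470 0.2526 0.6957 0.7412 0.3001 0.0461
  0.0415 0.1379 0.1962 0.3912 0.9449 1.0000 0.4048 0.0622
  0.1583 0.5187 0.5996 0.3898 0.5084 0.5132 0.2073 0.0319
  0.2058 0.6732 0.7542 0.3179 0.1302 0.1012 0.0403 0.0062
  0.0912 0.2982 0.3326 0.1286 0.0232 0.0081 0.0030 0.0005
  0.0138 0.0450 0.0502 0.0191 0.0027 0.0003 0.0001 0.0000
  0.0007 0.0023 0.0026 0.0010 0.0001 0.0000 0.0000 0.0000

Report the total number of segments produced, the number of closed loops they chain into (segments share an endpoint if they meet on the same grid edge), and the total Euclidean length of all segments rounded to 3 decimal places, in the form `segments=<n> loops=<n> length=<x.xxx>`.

cell (2,3): code 0100 → (2.493,4.000)–(3.000,3.427)
cell (2,4): code 1100 → (2.438,5.000)–(2.493,4.000)
cell (2,5): code 1000 → (3.000,5.678)–(2.438,5.000)
cell (3,3): code 0110 → (3.000,3.427)–(4.000,3.092)
cell (3,5): code 1001 → (4.000,5.938)–(3.000,5.678)
cell (4,0): code 0100 → (4.799,1.000)–(5.000,0.787)
cell (4,1): code 1100 → (4.609,2.000)–(4.799,1.000)
cell (4,2): code 1000 → (5.000,2.751)–(4.609,2.000)
cell (4,3): code 0110 → (4.000,3.092)–(5.000,3.440)
cell (4,5): code 1001 → (5.000,5.233)–(4.000,5.938)
cell (5,0): code 0110 → (5.000,0.787)–(6.000,0.505)
cell (5,2): code 1001 → (6.000,2.716)–(5.000,2.751)
cell (5,3): code 0010 → (5.000,3.440)–(5.176,4.000)
cell (5,4): code 0011 → (5.176,4.000)–(5.173,5.000)
cell (5,5): code 0001 → (5.173,5.000)–(5.000,5.233)
cell (6,0): code 0010 → (6.000,0.505)–(6.617,1.000)
cell (6,1): code 0011 → (6.617,1.000)–(6.741,2.000)
cell (6,2): code 0001 → (6.741,2.000)–(6.000,2.716)
total: 18 segments, chained into 2 closed loop(s), length Σ = 15.919103

segments=18 loops=2 length=15.919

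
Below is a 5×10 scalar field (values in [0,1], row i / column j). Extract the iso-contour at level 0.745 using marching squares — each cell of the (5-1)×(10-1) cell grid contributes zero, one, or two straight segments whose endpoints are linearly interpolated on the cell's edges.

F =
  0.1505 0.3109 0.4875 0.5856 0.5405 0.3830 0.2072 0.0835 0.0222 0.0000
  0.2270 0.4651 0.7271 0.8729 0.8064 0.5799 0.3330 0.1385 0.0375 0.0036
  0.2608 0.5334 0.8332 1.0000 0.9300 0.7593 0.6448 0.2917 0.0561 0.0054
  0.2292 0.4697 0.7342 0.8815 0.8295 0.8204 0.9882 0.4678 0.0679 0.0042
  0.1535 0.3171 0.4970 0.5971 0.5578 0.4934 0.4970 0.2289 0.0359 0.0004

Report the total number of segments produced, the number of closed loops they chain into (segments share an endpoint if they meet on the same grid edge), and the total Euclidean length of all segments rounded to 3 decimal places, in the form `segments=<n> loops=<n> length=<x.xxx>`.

cell (0,2): code 0100 → (0.555,3.000)–(1.000,2.123)
cell (0,3): code 1100 → (0.769,4.000)–(0.555,3.000)
cell (0,4): code 1000 → (1.000,4.271)–(0.769,4.000)
cell (1,1): code 0100 → (1.169,2.000)–(2.000,1.706)
cell (1,2): code 1110 → (1.000,2.123)–(1.169,2.000)
cell (1,4): code 1101 → (1.920,5.000)–(1.000,4.271)
cell (1,5): code 1000 → (2.000,5.125)–(1.920,5.000)
cell (2,1): code 0010 → (2.000,1.706)–(2.891,2.000)
cell (2,2): code 0111 → (2.891,2.000)–(3.000,2.073)
cell (2,5): code 1101 → (2.292,6.000)–(2.000,5.125)
cell (2,6): code 1000 → (3.000,6.467)–(2.292,6.000)
cell (3,2): code 0010 → (3.000,2.073)–(3.480,3.000)
cell (3,3): code 0011 → (3.480,3.000)–(3.311,4.000)
cell (3,4): code 0011 → (3.311,4.000)–(3.231,5.000)
cell (3,5): code 0011 → (3.231,5.000)–(3.495,6.000)
cell (3,6): code 0001 → (3.495,6.000)–(3.000,6.467)
total: 16 segments, chained into 1 closed loop(s), length Σ = 12.392018

segments=16 loops=1 length=12.392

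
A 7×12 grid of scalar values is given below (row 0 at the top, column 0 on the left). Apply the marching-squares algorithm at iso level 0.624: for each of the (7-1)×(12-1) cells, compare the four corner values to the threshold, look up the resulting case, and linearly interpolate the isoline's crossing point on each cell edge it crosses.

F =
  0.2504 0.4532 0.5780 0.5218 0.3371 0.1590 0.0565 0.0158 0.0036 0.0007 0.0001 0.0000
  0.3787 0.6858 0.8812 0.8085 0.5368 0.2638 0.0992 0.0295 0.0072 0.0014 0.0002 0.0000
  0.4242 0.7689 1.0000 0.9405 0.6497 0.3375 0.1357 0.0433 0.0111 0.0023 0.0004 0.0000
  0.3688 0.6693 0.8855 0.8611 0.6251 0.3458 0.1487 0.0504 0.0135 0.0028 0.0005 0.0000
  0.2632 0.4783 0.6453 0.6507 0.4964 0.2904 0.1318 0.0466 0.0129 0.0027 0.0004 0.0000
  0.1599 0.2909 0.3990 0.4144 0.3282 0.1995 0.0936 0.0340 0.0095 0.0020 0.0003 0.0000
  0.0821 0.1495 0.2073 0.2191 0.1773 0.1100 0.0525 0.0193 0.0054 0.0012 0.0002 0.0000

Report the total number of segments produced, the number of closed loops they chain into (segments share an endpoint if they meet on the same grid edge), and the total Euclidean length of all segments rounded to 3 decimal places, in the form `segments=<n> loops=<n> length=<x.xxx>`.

cell (0,0): code 0100 → (0.734,1.000)–(1.000,0.799)
cell (0,1): code 1100 → (0.152,2.000)–(0.734,1.000)
cell (0,2): code 1100 → (0.356,3.000)–(0.152,2.000)
cell (0,3): code 1000 → (1.000,3.679)–(0.356,3.000)
cell (1,0): code 0110 → (1.000,0.799)–(2.000,0.580)
cell (1,3): code 1101 → (1.772,4.000)–(1.000,3.679)
cell (1,4): code 1000 → (2.000,4.082)–(1.772,4.000)
cell (2,0): code 0110 → (2.000,0.580)–(3.000,0.849)
cell (2,4): code 1001 → (3.000,4.004)–(2.000,4.082)
cell (3,0): code 0010 → (3.000,0.849)–(3.237,1.000)
cell (3,1): code 0111 → (3.237,1.000)–(4.000,1.872)
cell (3,3): code 1011 → (4.000,3.173)–(3.009,4.000)
cell (3,4): code 0001 → (3.009,4.000)–(3.000,4.004)
cell (4,1): code 0010 → (4.000,1.872)–(4.086,2.000)
cell (4,2): code 0011 → (4.086,2.000)–(4.113,3.000)
cell (4,3): code 0001 → (4.113,3.000)–(4.000,3.173)
total: 16 segments, chained into 1 closed loop(s), length Σ = 11.689412

segments=16 loops=1 length=11.689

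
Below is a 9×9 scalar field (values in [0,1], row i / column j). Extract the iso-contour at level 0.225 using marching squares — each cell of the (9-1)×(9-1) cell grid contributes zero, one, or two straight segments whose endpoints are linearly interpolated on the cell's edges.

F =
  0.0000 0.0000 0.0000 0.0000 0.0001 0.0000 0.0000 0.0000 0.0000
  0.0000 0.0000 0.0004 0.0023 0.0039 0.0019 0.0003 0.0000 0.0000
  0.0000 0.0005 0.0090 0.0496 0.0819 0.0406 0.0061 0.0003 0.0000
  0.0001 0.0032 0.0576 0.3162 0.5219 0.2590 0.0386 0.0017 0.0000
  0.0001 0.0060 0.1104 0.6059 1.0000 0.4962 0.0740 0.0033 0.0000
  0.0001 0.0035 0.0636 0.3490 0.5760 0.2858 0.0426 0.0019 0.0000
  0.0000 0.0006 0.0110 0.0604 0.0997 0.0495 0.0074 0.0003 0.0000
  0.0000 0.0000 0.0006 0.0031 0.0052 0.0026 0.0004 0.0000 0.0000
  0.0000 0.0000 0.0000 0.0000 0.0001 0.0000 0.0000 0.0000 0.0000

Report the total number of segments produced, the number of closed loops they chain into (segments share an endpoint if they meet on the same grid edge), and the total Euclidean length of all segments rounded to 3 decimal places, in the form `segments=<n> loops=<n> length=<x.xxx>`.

cell (2,2): code 0100 → (2.658,3.000)–(3.000,2.647)
cell (2,3): code 1100 → (2.325,4.000)–(2.658,3.000)
cell (2,4): code 1100 → (2.844,5.000)–(2.325,4.000)
cell (2,5): code 1000 → (3.000,5.154)–(2.844,5.000)
cell (3,2): code 0110 → (3.000,2.647)–(4.000,2.231)
cell (3,5): code 1001 → (4.000,5.642)–(3.000,5.154)
cell (4,2): code 0110 → (4.000,2.231)–(5.000,2.566)
cell (4,5): code 1001 → (5.000,5.250)–(4.000,5.642)
cell (5,2): code 0010 → (5.000,2.566)–(5.430,3.000)
cell (5,3): code 0011 → (5.430,3.000)–(5.737,4.000)
cell (5,4): code 0011 → (5.737,4.000)–(5.257,5.000)
cell (5,5): code 0001 → (5.257,5.000)–(5.000,5.250)
total: 12 segments, chained into 1 closed loop(s), length Σ = 10.340543

segments=12 loops=1 length=10.341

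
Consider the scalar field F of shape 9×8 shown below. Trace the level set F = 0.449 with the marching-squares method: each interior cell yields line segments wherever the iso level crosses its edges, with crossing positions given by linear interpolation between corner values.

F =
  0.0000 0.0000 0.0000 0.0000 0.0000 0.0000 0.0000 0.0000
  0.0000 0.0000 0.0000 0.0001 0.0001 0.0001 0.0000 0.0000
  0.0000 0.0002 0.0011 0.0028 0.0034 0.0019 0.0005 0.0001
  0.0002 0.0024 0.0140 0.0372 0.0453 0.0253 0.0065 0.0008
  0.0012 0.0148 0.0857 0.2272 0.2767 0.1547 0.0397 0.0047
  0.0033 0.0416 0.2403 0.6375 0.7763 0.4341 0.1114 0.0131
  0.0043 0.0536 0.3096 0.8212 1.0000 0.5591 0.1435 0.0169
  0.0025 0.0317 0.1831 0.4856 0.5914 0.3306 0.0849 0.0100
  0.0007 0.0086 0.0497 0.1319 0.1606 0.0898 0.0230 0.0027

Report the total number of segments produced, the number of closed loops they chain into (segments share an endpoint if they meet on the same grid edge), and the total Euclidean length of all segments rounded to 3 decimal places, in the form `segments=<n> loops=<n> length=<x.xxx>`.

segments=12 loops=1 length=9.148

cell (4,2): code 0100 → (4.541,3.000)–(5.000,2.525)
cell (4,3): code 1100 → (4.345,4.000)–(4.541,3.000)
cell (4,4): code 1000 → (5.000,4.956)–(4.345,4.000)
cell (5,2): code 0110 → (5.000,2.525)–(6.000,2.272)
cell (5,4): code 1101 → (5.119,5.000)–(5.000,4.956)
cell (5,5): code 1000 → (6.000,5.265)–(5.119,5.000)
cell (6,2): code 0110 → (6.000,2.272)–(7.000,2.879)
cell (6,4): code 1011 → (7.000,4.546)–(6.482,5.000)
cell (6,5): code 0001 → (6.482,5.000)–(6.000,5.265)
cell (7,2): code 0010 → (7.000,2.879)–(7.103,3.000)
cell (7,3): code 0011 → (7.103,3.000)–(7.331,4.000)
cell (7,4): code 0001 → (7.331,4.000)–(7.000,4.546)
total: 12 segments, chained into 1 closed loop(s), length Σ = 9.148247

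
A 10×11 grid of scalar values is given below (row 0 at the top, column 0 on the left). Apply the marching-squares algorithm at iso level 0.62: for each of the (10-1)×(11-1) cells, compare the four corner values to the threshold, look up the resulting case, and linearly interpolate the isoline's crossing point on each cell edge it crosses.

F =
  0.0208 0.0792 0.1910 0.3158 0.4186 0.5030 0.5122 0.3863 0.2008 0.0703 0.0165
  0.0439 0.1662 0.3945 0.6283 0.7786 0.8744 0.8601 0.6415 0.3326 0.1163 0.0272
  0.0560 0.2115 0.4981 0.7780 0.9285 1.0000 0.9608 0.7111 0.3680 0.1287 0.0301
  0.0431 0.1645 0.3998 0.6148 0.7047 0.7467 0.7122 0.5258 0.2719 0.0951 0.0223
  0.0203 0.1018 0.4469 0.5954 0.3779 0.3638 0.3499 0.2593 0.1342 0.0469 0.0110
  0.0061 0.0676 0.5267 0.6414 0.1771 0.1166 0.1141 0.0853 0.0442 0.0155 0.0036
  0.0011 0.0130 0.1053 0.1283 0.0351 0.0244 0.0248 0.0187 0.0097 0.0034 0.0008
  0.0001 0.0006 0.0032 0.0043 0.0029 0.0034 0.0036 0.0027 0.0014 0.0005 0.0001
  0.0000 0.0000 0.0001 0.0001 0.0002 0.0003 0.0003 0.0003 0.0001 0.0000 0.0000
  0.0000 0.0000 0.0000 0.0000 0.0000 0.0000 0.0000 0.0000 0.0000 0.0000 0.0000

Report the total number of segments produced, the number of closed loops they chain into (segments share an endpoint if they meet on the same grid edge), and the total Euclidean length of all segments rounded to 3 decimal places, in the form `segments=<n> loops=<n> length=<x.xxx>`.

cell (0,2): code 0100 → (0.973,3.000)–(1.000,2.964)
cell (0,3): code 1100 → (0.559,4.000)–(0.973,3.000)
cell (0,4): code 1100 → (0.315,5.000)–(0.559,4.000)
cell (0,5): code 1100 → (0.310,6.000)–(0.315,5.000)
cell (0,6): code 1100 → (0.916,7.000)–(0.310,6.000)
cell (0,7): code 1000 → (1.000,7.070)–(0.916,7.000)
cell (1,2): code 0110 → (1.000,2.964)–(2.000,2.436)
cell (1,7): code 1001 → (2.000,7.266)–(1.000,7.070)
cell (2,2): code 0010 → (2.000,2.436)–(2.968,3.000)
cell (2,3): code 0111 → (2.968,3.000)–(3.000,3.058)
cell (2,6): code 1011 → (3.000,6.495)–(2.492,7.000)
cell (2,7): code 0001 → (2.492,7.000)–(2.000,7.266)
cell (3,3): code 0010 → (3.000,3.058)–(3.259,4.000)
cell (3,4): code 0011 → (3.259,4.000)–(3.331,5.000)
cell (3,5): code 0011 → (3.331,5.000)–(3.254,6.000)
cell (3,6): code 0001 → (3.254,6.000)–(3.000,6.495)
cell (4,2): code 0100 → (4.535,3.000)–(5.000,2.813)
cell (4,3): code 1000 → (5.000,3.046)–(4.535,3.000)
cell (5,2): code 0010 → (5.000,2.813)–(5.042,3.000)
cell (5,3): code 0001 → (5.042,3.000)–(5.000,3.046)
total: 20 segments, chained into 2 closed loop(s), length Σ = 13.808181

segments=20 loops=2 length=13.808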